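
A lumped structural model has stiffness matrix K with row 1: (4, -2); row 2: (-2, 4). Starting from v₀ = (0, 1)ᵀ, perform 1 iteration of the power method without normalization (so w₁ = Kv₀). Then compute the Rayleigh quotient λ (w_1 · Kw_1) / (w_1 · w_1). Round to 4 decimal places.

λ ≈ 5.6000

w1 = Kv₀ = (4·0 + (-2)·1; (-2)·0 + 4·1) = (-2, 4)
Kw1 = (-16, 20)
w1·Kw1 = (-2)·(-16) + 4·20 = 112; w1·w1 = (-2)·(-2) + 4·4 = 20
λ ≈ 112/20 = 5.6000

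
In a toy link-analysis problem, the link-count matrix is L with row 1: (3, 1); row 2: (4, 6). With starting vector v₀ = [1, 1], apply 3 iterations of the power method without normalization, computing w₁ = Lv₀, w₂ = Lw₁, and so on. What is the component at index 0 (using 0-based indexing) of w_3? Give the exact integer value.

142

w1 = Lv₀ = (3·1 + 1·1; 4·1 + 6·1) = (4, 10)
w2 = Lw1 = (3·4 + 1·10; 4·4 + 6·10) = (22, 76)
w3 = Lw2 = (142, 544)
The requested component of w3 is 142.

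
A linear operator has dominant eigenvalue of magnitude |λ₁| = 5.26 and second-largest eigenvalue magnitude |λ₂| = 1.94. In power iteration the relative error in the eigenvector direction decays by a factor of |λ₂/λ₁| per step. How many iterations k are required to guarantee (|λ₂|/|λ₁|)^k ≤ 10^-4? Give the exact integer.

10

|λ₂/λ₁| = 1.94/5.26 = 0.36882
Need k ≥ ln(10^-4) / ln(0.36882) = -9.2103 / -0.9974 ≈ 9.234
Smallest integer k satisfying the bound: 10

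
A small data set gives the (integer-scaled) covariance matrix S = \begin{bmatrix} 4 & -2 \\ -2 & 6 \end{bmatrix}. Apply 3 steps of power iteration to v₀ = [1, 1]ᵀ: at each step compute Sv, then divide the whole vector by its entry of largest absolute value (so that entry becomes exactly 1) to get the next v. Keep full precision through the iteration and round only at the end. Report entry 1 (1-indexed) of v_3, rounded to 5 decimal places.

Sv0 = (2.000000, 4.000000); divide by 4.000000 → v1 = (0.500000, 1.000000)
Sv1 = (0.000000, 5.000000); divide by 5.000000 → v2 = (0.000000, 1.000000)
Sv2 = (-2.000000, 6.000000); divide by 6.000000 → v3 = (-0.333333, 1.000000)
Requested entry of v3: -40/120 = -0.33333

-0.33333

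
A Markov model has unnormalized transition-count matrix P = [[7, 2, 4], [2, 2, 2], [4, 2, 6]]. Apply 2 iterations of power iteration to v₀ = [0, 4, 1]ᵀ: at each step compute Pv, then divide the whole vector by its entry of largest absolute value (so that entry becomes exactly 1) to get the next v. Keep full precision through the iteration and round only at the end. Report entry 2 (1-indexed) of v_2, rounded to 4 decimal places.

Pv0 = (12.00000, 10.00000, 14.00000); divide by 14.00000 → v1 = (0.85714, 0.71429, 1.00000)
Pv1 = (11.42857, 5.14286, 10.85714); divide by 11.42857 → v2 = (1.00000, 0.45000, 0.95000)
Requested entry of v2: 72/160 = 0.4500

0.4500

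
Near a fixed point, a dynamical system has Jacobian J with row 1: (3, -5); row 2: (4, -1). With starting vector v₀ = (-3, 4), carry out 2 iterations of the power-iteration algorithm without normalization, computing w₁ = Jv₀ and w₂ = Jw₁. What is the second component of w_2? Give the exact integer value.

-100

w1 = Jv₀ = (3·(-3) + (-5)·4; 4·(-3) + (-1)·4) = (-29, -16)
w2 = Jw1 = (3·(-29) + (-5)·(-16); 4·(-29) + (-1)·(-16)) = (-7, -100)
The requested component of w2 is -100.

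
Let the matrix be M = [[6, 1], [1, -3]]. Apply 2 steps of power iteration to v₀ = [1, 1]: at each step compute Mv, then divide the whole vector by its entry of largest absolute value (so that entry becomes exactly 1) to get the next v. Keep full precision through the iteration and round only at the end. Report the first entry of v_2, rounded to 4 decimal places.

Mv0 = (7.00000, -2.00000); divide by 7.00000 → v1 = (1.00000, -0.28571)
Mv1 = (5.71429, 1.85714); divide by 5.71429 → v2 = (1.00000, 0.32500)
Requested entry of v2: 40/40 = 1.0000

1.0000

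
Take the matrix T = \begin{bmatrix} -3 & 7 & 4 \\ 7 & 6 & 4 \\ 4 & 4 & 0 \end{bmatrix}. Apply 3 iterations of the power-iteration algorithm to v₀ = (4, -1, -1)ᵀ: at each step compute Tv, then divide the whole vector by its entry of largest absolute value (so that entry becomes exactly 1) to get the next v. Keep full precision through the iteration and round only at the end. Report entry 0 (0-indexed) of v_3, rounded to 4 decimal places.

-0.5305

Tv0 = (-23.00000, 18.00000, 12.00000); divide by -23.00000 → v1 = (1.00000, -0.78261, -0.52174)
Tv1 = (-10.56522, 0.21739, 0.86957); divide by -10.56522 → v2 = (1.00000, -0.02058, -0.08230)
Tv2 = (-3.47325, 6.54733, 3.91770); divide by 6.54733 → v3 = (-0.53048, 1.00000, 0.59837)
Requested entry of v3: -844/1591 = -0.5305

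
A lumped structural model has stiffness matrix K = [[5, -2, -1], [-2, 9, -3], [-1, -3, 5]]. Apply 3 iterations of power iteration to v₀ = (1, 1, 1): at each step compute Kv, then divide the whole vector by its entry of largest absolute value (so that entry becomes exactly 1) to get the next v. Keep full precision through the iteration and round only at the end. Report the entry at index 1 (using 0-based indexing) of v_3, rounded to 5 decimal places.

Kv0 = (2.000000, 4.000000, 1.000000); divide by 4.000000 → v1 = (0.500000, 1.000000, 0.250000)
Kv1 = (0.250000, 7.250000, -2.250000); divide by 7.250000 → v2 = (0.034483, 1.000000, -0.310345)
Kv2 = (-1.517241, 9.862069, -4.586207); divide by 9.862069 → v3 = (-0.153846, 1.000000, -0.465035)
Requested entry of v3: 286/286 = 1.00000

1.00000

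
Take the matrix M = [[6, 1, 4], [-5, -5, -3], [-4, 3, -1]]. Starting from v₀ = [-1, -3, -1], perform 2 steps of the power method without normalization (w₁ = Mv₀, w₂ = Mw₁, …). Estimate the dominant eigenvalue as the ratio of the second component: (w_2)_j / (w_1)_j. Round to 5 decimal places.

w1 = Mv₀ = (6·(-1) + 1·(-3) + 4·(-1); (-5)·(-1) + (-5)·(-3) + (-3)·(-1); (-4)·(-1) + 3·(-3) + (-1)·(-1)) = (-13, 23, -4)
w2 = Mw1 = (6·(-13) + 1·23 + 4·(-4); (-5)·(-13) + (-5)·23 + (-3)·(-4); (-4)·(-13) + 3·23 + (-1)·(-4)) = (-71, -38, 125)
Ratio at component: -38 / 23 = -1.65217

-1.65217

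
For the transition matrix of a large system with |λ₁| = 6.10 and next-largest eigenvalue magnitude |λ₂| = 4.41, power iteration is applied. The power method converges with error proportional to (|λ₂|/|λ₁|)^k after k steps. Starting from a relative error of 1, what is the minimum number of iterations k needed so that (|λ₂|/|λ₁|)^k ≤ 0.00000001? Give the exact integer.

57

|λ₂/λ₁| = 4.41/6.10 = 0.72295
Need k ≥ ln(0.00000001) / ln(0.72295) = -18.4207 / -0.3244 ≈ 56.781
Smallest integer k satisfying the bound: 57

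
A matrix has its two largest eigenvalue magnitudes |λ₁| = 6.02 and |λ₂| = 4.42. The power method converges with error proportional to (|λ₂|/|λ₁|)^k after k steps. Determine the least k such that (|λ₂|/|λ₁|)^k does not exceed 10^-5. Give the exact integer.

|λ₂/λ₁| = 4.42/6.02 = 0.73422
Need k ≥ ln(10^-5) / ln(0.73422) = -11.5129 / -0.3089 ≈ 37.265
Smallest integer k satisfying the bound: 38

38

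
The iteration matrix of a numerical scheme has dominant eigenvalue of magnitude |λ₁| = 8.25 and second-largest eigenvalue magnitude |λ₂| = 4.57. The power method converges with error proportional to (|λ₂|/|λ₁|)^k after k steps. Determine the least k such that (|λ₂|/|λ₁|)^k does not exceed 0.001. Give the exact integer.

12

|λ₂/λ₁| = 4.57/8.25 = 0.55394
Need k ≥ ln(0.001) / ln(0.55394) = -6.9078 / -0.5907 ≈ 11.694
Smallest integer k satisfying the bound: 12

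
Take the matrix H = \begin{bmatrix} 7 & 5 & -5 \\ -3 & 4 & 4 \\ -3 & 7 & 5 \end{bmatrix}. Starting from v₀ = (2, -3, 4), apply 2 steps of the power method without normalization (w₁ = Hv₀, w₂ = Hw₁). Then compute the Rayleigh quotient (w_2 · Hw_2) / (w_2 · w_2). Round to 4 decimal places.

w1 = Hv₀ = (7·2 + 5·(-3) + (-5)·4; (-3)·2 + 4·(-3) + 4·4; (-3)·2 + 7·(-3) + 5·4) = (-21, -2, -7)
w2 = Hw1 = (7·(-21) + 5·(-2) + (-5)·(-7); (-3)·(-21) + 4·(-2) + 4·(-7); (-3)·(-21) + 7·(-2) + 5·(-7)) = (-122, 27, 14)
Hw2 = (-789, 530, 625)
w2·Hw2 = (-122)·(-789) + 27·530 + 14·625 = 119318; w2·w2 = (-122)·(-122) + 27·27 + 14·14 = 15809
λ ≈ 119318/15809 = 7.5475

λ ≈ 7.5475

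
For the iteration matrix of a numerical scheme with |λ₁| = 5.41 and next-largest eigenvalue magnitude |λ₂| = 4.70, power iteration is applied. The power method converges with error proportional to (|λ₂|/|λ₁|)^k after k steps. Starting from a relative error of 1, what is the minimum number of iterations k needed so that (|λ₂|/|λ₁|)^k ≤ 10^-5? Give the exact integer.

|λ₂/λ₁| = 4.70/5.41 = 0.86876
Need k ≥ ln(10^-5) / ln(0.86876) = -11.5129 / -0.1407 ≈ 81.834
Smallest integer k satisfying the bound: 82

82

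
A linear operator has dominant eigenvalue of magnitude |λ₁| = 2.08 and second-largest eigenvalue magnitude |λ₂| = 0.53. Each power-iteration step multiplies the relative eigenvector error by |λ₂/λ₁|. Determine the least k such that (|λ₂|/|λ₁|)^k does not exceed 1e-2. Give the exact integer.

|λ₂/λ₁| = 0.53/2.08 = 0.25481
Need k ≥ ln(1e-2) / ln(0.25481) = -4.6052 / -1.3672 ≈ 3.368
Smallest integer k satisfying the bound: 4

4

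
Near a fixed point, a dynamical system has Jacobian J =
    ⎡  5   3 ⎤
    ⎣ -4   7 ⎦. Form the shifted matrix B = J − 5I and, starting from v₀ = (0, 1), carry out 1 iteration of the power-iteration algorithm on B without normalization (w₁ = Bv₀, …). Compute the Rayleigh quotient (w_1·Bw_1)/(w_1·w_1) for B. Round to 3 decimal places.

μ ≈ 0.154

B = J − 5I has rows (0, 3); (-4, 2)
w1 = Bv₀ = (0·0 + 3·1; (-4)·0 + 2·1) = (3, 2)
Bw1 = (6, -8)
w1·Bw1 = 2; w1·w1 = 13; μ ≈ 2/13 = 0.154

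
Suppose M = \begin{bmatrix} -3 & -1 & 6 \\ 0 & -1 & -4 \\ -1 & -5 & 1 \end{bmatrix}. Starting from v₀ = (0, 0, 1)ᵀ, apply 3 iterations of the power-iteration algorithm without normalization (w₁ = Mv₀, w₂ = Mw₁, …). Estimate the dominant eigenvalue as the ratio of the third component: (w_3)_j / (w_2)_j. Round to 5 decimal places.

w1 = Mv₀ = ((-3)·0 + (-1)·0 + 6·1; 0·0 + (-1)·0 + (-4)·1; (-1)·0 + (-5)·0 + 1·1) = (6, -4, 1)
w2 = Mw1 = ((-3)·6 + (-1)·(-4) + 6·1; 0·6 + (-1)·(-4) + (-4)·1; (-1)·6 + (-5)·(-4) + 1·1) = (-8, 0, 15)
w3 = Mw2 = (114, -60, 23)
Ratio at component: 23 / 15 = 1.53333

1.53333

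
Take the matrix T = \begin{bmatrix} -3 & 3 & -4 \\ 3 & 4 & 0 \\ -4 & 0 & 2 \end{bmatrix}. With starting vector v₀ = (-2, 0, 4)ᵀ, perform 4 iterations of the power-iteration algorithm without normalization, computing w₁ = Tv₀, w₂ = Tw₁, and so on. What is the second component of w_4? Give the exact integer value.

w1 = Tv₀ = (-10, -6, 16)
w2 = Tw1 = (-52, -54, 72)
w3 = Tw2 = (-294, -372, 352)
w4 = Tw3 = (-1642, -2370, 1880)
The requested component of w4 is -2370.

-2370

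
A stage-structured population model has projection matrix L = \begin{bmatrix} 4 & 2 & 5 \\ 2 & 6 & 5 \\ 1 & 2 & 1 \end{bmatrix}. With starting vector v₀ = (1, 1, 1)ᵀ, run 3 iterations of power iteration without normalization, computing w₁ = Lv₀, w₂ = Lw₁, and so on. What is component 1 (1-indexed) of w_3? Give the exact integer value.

w1 = Lv₀ = (11, 13, 4)
w2 = Lw1 = (90, 120, 41)
w3 = Lw2 = (805, 1105, 371)
The requested component of w3 is 805.

805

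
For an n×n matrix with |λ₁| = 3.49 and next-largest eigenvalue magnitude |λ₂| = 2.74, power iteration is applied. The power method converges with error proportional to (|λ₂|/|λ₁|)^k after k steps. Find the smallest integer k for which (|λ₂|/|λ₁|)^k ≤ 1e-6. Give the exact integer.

|λ₂/λ₁| = 2.74/3.49 = 0.78510
Need k ≥ ln(1e-6) / ln(0.78510) = -13.8155 / -0.2419 ≈ 57.102
Smallest integer k satisfying the bound: 58

58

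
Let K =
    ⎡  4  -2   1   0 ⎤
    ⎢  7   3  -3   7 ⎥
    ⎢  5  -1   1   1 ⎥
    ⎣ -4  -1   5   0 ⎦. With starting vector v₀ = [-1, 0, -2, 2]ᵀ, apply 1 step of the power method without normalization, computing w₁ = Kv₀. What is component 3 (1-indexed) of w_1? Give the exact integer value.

-5

w1 = Kv₀ = (4·(-1) + (-2)·0 + 1·(-2) + 0·2; 7·(-1) + 3·0 + (-3)·(-2) + 7·2; 5·(-1) + (-1)·0 + 1·(-2) + 1·2; (-4)·(-1) + (-1)·0 + 5·(-2) + 0·2) = (-6, 13, -5, -6)
The requested component of w1 is -5.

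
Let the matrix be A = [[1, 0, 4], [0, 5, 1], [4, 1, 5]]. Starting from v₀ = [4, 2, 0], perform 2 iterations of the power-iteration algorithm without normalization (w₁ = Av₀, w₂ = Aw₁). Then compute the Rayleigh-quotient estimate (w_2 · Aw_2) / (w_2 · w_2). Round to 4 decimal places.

w1 = Av₀ = (1·4 + 0·2 + 4·0; 0·4 + 5·2 + 1·0; 4·4 + 1·2 + 5·0) = (4, 10, 18)
w2 = Aw1 = (1·4 + 0·10 + 4·18; 0·4 + 5·10 + 1·18; 4·4 + 1·10 + 5·18) = (76, 68, 116)
Aw2 = (540, 456, 952)
w2·Aw2 = 76·540 + 68·456 + 116·952 = 182480; w2·w2 = 76·76 + 68·68 + 116·116 = 23856
λ ≈ 182480/23856 = 7.6492

λ ≈ 7.6492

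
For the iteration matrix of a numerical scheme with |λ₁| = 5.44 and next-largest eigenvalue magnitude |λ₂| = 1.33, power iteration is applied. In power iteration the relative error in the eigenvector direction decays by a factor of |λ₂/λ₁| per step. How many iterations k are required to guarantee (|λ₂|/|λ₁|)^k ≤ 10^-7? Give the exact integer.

|λ₂/λ₁| = 1.33/5.44 = 0.24449
Need k ≥ ln(10^-7) / ln(0.24449) = -16.1181 / -1.4086 ≈ 11.443
Smallest integer k satisfying the bound: 12

12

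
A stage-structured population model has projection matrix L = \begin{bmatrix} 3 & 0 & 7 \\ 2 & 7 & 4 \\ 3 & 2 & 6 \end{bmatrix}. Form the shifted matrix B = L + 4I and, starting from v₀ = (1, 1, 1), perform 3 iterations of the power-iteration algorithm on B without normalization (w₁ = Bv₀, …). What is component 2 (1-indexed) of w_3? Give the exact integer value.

B = L + 4I has rows (7, 0, 7); (2, 11, 4); (3, 2, 10)
w1 = Bv₀ = (7·1 + 0·1 + 7·1; 2·1 + 11·1 + 4·1; 3·1 + 2·1 + 10·1) = (14, 17, 15)
w2 = Bw1 = (7·14 + 0·17 + 7·15; 2·14 + 11·17 + 4·15; 3·14 + 2·17 + 10·15) = (203, 275, 226)
w3 = Bw2 = (3003, 4335, 3419)
Requested component of w3: 4335

4335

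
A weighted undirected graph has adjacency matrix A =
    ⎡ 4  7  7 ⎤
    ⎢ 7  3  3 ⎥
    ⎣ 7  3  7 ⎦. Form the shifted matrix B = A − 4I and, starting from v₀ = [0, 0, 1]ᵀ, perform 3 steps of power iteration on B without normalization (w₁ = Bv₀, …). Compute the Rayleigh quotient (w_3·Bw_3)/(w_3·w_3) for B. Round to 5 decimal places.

B = A − 4I has rows (0, 7, 7); (7, -1, 3); (7, 3, 3)
w1 = Bv₀ = (0·0 + 7·0 + 7·1; 7·0 + (-1)·0 + 3·1; 7·0 + 3·0 + 3·1) = (7, 3, 3)
w2 = Bw1 = (0·7 + 7·3 + 7·3; 7·7 + (-1)·3 + 3·3; 7·7 + 3·3 + 3·3) = (42, 55, 67)
w3 = Bw2 = (854, 440, 660)
Bw3 = (7700, 7518, 9278)
w3·Bw3 = 16007200; w3·w3 = 1358516; μ ≈ 16007200/1358516 = 11.78286

μ ≈ 11.78286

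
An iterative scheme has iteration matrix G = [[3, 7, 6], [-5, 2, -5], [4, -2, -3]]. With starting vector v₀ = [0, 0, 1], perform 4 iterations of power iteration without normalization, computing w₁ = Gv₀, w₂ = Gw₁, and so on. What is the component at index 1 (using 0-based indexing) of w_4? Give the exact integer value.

w1 = Gv₀ = (6, -5, -3)
w2 = Gw1 = (-35, -25, 43)
w3 = Gw2 = (-22, -90, -219)
w4 = Gw3 = (-2010, 1025, 749)
The requested component of w4 is 1025.

1025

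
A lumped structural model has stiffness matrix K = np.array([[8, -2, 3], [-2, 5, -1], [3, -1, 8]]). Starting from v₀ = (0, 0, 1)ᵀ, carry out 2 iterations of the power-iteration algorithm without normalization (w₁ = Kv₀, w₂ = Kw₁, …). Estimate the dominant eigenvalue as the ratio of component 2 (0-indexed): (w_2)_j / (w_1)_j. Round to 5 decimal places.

9.25000

w1 = Kv₀ = (8·0 + (-2)·0 + 3·1; (-2)·0 + 5·0 + (-1)·1; 3·0 + (-1)·0 + 8·1) = (3, -1, 8)
w2 = Kw1 = (8·3 + (-2)·(-1) + 3·8; (-2)·3 + 5·(-1) + (-1)·8; 3·3 + (-1)·(-1) + 8·8) = (50, -19, 74)
Ratio at component: 74 / 8 = 9.25000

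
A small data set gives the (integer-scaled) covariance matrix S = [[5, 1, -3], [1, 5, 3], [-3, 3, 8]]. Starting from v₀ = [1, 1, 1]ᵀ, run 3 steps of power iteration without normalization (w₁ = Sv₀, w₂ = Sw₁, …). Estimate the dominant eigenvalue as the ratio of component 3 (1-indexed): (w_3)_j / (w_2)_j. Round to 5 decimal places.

λ ≈ 10.63415

w1 = Sv₀ = (3, 9, 8)
w2 = Sw1 = (0, 72, 82)
w3 = Sw2 = (-174, 606, 872)
Ratio at component: 872 / 82 = 10.63415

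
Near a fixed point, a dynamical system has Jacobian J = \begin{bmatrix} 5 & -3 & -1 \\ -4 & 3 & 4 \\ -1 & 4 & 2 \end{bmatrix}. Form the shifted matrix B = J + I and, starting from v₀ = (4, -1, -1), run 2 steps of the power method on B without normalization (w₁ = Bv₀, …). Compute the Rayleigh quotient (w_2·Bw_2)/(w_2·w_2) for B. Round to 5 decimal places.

B = J + I has rows (6, -3, -1); (-4, 4, 4); (-1, 4, 3)
w1 = Bv₀ = (6·4 + (-3)·(-1) + (-1)·(-1); (-4)·4 + 4·(-1) + 4·(-1); (-1)·4 + 4·(-1) + 3·(-1)) = (28, -24, -11)
w2 = Bw1 = (6·28 + (-3)·(-24) + (-1)·(-11); (-4)·28 + 4·(-24) + 4·(-11); (-1)·28 + 4·(-24) + 3·(-11)) = (251, -252, -157)
Bw2 = (2419, -2640, -1730)
w2·Bw2 = 1544059; w2·w2 = 151154; μ ≈ 1544059/151154 = 10.21514

μ ≈ 10.21514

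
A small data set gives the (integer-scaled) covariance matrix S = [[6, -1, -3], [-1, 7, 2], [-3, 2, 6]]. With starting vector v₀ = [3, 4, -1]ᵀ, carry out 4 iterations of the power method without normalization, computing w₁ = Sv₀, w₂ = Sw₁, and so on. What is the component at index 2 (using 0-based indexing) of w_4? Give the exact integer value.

w1 = Sv₀ = (6·3 + (-1)·4 + (-3)·(-1); (-1)·3 + 7·4 + 2·(-1); (-3)·3 + 2·4 + 6·(-1)) = (17, 23, -7)
w2 = Sw1 = (6·17 + (-1)·23 + (-3)·(-7); (-1)·17 + 7·23 + 2·(-7); (-3)·17 + 2·23 + 6·(-7)) = (100, 130, -47)
w3 = Sw2 = (611, 716, -322)
w4 = Sw3 = (3916, 3757, -2333)
The requested component of w4 is -2333.

-2333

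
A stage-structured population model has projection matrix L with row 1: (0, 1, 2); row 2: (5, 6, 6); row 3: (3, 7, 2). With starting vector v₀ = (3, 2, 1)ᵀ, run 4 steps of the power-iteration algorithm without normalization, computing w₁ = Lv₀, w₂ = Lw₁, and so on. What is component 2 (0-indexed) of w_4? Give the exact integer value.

w1 = Lv₀ = (0·3 + 1·2 + 2·1; 5·3 + 6·2 + 6·1; 3·3 + 7·2 + 2·1) = (4, 33, 25)
w2 = Lw1 = (0·4 + 1·33 + 2·25; 5·4 + 6·33 + 6·25; 3·4 + 7·33 + 2·25) = (83, 368, 293)
w3 = Lw2 = (954, 4381, 3411)
w4 = Lw3 = (11203, 51522, 40351)
The requested component of w4 is 40351.

40351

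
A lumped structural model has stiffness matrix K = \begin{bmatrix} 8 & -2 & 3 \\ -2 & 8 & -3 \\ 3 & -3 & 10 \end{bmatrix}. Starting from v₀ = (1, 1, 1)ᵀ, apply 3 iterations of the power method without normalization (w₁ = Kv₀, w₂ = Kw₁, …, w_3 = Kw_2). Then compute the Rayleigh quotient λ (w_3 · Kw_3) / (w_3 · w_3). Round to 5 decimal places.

λ ≈ 14.02709

w1 = Kv₀ = (8·1 + (-2)·1 + 3·1; (-2)·1 + 8·1 + (-3)·1; 3·1 + (-3)·1 + 10·1) = (9, 3, 10)
w2 = Kw1 = (8·9 + (-2)·3 + 3·10; (-2)·9 + 8·3 + (-3)·10; 3·9 + (-3)·3 + 10·10) = (96, -24, 118)
w3 = Kw2 = (1170, -738, 1540)
Kw3 = (15456, -12864, 21124)
w3·Kw3 = 1170·15456 + (-738)·(-12864) + 1540·21124 = 60108112; w3·w3 = 1170·1170 + (-738)·(-738) + 1540·1540 = 4285144
λ ≈ 60108112/4285144 = 14.02709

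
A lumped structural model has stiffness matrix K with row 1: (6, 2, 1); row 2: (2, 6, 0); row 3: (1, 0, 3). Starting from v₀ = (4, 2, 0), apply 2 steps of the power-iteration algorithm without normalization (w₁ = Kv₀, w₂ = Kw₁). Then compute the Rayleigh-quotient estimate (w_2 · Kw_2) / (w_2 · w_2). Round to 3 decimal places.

8.082

w1 = Kv₀ = (28, 20, 4)
w2 = Kw1 = (212, 176, 40)
Kw2 = (1664, 1480, 332)
w2·Kw2 = 212·1664 + 176·1480 + 40·332 = 626528; w2·w2 = 212·212 + 176·176 + 40·40 = 77520
λ ≈ 626528/77520 = 8.082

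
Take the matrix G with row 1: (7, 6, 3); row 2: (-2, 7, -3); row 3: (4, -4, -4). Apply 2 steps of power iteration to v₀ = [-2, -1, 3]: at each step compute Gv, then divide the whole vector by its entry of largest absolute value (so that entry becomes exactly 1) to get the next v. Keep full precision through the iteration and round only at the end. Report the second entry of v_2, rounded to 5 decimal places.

0.07107

Gv0 = (-11.000000, -12.000000, -16.000000); divide by -16.000000 → v1 = (0.687500, 0.750000, 1.000000)
Gv1 = (12.312500, 0.875000, -4.250000); divide by 12.312500 → v2 = (1.000000, 0.071066, -0.345178)
Requested entry of v2: -14/-197 = 0.07107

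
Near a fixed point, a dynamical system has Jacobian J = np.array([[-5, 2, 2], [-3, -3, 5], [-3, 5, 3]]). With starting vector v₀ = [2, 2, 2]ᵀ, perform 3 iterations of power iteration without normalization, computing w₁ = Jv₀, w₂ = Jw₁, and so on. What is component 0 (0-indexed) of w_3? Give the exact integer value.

w1 = Jv₀ = (-2, -2, 10)
w2 = Jw1 = (26, 62, 26)
w3 = Jw2 = (46, -134, 310)
The requested component of w3 is 46.

46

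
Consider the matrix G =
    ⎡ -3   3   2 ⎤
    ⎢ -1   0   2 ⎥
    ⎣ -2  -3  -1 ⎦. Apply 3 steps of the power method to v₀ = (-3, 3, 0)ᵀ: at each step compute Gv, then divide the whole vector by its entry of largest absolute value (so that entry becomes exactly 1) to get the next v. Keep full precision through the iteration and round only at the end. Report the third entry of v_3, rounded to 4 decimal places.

1.0000

Gv0 = (18.00000, 3.00000, -3.00000); divide by 18.00000 → v1 = (1.00000, 0.16667, -0.16667)
Gv1 = (-2.83333, -1.33333, -2.33333); divide by -2.83333 → v2 = (1.00000, 0.47059, 0.82353)
Gv2 = (0.05882, 0.64706, -4.23529); divide by -4.23529 → v3 = (-0.01389, -0.15278, 1.00000)
Requested entry of v3: 216/216 = 1.0000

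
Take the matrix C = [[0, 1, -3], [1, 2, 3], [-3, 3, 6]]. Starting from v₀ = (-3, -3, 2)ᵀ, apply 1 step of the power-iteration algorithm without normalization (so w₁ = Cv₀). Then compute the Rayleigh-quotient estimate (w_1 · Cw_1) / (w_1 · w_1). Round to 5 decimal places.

w1 = Cv₀ = (0·(-3) + 1·(-3) + (-3)·2; 1·(-3) + 2·(-3) + 3·2; (-3)·(-3) + 3·(-3) + 6·2) = (-9, -3, 12)
Cw1 = (-39, 21, 90)
w1·Cw1 = (-9)·(-39) + (-3)·21 + 12·90 = 1368; w1·w1 = (-9)·(-9) + (-3)·(-3) + 12·12 = 234
λ ≈ 1368/234 = 5.84615

λ ≈ 5.84615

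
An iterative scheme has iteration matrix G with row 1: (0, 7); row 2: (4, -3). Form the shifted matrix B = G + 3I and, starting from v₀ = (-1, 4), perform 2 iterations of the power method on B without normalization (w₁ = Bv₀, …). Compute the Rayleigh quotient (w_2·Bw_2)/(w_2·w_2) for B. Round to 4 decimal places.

μ ≈ 4.7774

B = G + 3I has rows (3, 7); (4, 0)
w1 = Bv₀ = (25, -4)
w2 = Bw1 = (47, 100)
Bw2 = (841, 188)
w2·Bw2 = 58327; w2·w2 = 12209; μ ≈ 58327/12209 = 4.7774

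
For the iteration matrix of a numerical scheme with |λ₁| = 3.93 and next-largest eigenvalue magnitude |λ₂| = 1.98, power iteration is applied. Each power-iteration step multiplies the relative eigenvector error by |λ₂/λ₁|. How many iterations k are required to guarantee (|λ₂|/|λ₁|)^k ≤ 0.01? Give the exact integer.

|λ₂/λ₁| = 1.98/3.93 = 0.50382
Need k ≥ ln(0.01) / ln(0.50382) = -4.6052 / -0.6855 ≈ 6.718
Smallest integer k satisfying the bound: 7

7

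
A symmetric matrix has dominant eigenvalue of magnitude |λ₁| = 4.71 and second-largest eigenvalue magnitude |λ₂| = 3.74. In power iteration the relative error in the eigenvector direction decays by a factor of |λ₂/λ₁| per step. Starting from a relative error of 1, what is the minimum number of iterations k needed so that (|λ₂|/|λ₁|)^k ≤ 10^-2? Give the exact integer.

|λ₂/λ₁| = 3.74/4.71 = 0.79406
Need k ≥ ln(10^-2) / ln(0.79406) = -4.6052 / -0.2306 ≈ 19.970
Smallest integer k satisfying the bound: 20

20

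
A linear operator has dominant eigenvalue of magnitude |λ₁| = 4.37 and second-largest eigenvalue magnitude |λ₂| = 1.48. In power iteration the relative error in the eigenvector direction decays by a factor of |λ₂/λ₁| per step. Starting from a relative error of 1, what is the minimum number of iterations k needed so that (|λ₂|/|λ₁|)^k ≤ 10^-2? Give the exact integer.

5

|λ₂/λ₁| = 1.48/4.37 = 0.33867
Need k ≥ ln(10^-2) / ln(0.33867) = -4.6052 / -1.0827 ≈ 4.253
Smallest integer k satisfying the bound: 5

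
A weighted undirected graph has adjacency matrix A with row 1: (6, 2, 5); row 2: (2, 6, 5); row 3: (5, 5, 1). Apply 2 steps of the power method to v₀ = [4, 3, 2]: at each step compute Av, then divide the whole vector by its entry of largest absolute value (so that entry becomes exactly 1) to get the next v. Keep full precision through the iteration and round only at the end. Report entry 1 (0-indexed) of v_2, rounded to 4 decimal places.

0.9678

Av0 = (40.00000, 36.00000, 37.00000); divide by 40.00000 → v1 = (1.00000, 0.90000, 0.92500)
Av1 = (12.42500, 12.02500, 10.42500); divide by 12.42500 → v2 = (1.00000, 0.96781, 0.83903)
Requested entry of v2: 481/497 = 0.9678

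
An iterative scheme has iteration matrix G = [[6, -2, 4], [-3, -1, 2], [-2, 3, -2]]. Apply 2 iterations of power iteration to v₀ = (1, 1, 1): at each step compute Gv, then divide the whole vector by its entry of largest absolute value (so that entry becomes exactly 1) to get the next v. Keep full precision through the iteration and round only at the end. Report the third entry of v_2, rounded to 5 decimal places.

Gv0 = (8.000000, -2.000000, -1.000000); divide by 8.000000 → v1 = (1.000000, -0.250000, -0.125000)
Gv1 = (6.000000, -3.000000, -2.500000); divide by 6.000000 → v2 = (1.000000, -0.500000, -0.416667)
Requested entry of v2: -20/48 = -0.41667

-0.41667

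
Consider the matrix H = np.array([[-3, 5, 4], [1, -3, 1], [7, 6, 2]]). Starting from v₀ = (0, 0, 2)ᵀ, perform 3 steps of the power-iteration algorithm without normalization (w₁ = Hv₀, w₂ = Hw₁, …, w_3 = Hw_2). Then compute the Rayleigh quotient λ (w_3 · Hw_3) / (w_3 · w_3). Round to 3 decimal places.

4.473

w1 = Hv₀ = (8, 2, 4)
w2 = Hw1 = (2, 6, 76)
w3 = Hw2 = (328, 60, 202)
Hw3 = (124, 350, 3060)
w3·Hw3 = 328·124 + 60·350 + 202·3060 = 679792; w3·w3 = 328·328 + 60·60 + 202·202 = 151988
λ ≈ 679792/151988 = 4.473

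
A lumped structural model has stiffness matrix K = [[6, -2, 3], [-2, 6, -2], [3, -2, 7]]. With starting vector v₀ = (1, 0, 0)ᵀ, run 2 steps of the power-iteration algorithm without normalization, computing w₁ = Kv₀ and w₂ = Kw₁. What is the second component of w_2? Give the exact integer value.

-30

w1 = Kv₀ = (6·1 + (-2)·0 + 3·0; (-2)·1 + 6·0 + (-2)·0; 3·1 + (-2)·0 + 7·0) = (6, -2, 3)
w2 = Kw1 = (6·6 + (-2)·(-2) + 3·3; (-2)·6 + 6·(-2) + (-2)·3; 3·6 + (-2)·(-2) + 7·3) = (49, -30, 43)
The requested component of w2 is -30.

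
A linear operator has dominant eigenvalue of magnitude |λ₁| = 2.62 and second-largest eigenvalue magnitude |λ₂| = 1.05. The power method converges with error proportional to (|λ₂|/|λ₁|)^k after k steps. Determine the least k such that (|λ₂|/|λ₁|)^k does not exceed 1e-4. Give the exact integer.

11

|λ₂/λ₁| = 1.05/2.62 = 0.40076
Need k ≥ ln(1e-4) / ln(0.40076) = -9.2103 / -0.9144 ≈ 10.073
Smallest integer k satisfying the bound: 11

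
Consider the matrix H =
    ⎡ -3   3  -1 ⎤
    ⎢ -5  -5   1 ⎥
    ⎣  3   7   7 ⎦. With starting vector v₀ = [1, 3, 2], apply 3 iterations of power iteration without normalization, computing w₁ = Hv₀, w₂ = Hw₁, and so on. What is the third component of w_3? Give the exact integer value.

1508

w1 = Hv₀ = (4, -18, 38)
w2 = Hw1 = (-104, 108, 152)
w3 = Hw2 = (484, 132, 1508)
The requested component of w3 is 1508.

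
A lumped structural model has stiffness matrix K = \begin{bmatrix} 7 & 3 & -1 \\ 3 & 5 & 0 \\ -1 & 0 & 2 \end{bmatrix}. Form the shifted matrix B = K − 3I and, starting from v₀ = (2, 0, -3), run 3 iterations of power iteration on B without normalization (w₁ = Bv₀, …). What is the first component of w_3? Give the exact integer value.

391

B = K − 3I has rows (4, 3, -1); (3, 2, 0); (-1, 0, -1)
w1 = Bv₀ = (4·2 + 3·0 + (-1)·(-3); 3·2 + 2·0 + 0·(-3); (-1)·2 + 0·0 + (-1)·(-3)) = (11, 6, 1)
w2 = Bw1 = (4·11 + 3·6 + (-1)·1; 3·11 + 2·6 + 0·1; (-1)·11 + 0·6 + (-1)·1) = (61, 45, -12)
w3 = Bw2 = (391, 273, -49)
Requested component of w3: 391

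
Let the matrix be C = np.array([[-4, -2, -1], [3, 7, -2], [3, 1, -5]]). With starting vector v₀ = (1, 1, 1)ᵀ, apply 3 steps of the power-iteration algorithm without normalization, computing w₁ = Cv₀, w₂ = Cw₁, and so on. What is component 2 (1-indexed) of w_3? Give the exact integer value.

314

w1 = Cv₀ = ((-4)·1 + (-2)·1 + (-1)·1; 3·1 + 7·1 + (-2)·1; 3·1 + 1·1 + (-5)·1) = (-7, 8, -1)
w2 = Cw1 = ((-4)·(-7) + (-2)·8 + (-1)·(-1); 3·(-7) + 7·8 + (-2)·(-1); 3·(-7) + 1·8 + (-5)·(-1)) = (13, 37, -8)
w3 = Cw2 = (-118, 314, 116)
The requested component of w3 is 314.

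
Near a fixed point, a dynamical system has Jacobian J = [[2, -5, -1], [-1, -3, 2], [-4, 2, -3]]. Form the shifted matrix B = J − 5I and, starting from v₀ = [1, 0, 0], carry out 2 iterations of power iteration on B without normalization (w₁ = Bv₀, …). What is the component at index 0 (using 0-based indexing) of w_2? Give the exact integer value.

B = J − 5I has rows (-3, -5, -1); (-1, -8, 2); (-4, 2, -8)
w1 = Bv₀ = (-3, -1, -4)
w2 = Bw1 = (18, 3, 42)
Requested component of w2: 18

18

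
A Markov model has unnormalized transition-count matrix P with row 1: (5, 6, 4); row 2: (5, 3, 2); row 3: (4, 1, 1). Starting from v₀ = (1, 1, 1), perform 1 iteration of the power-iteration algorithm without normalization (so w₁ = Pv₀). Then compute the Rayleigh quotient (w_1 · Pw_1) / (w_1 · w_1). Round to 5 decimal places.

11.11080

w1 = Pv₀ = (15, 10, 6)
Pw1 = (159, 117, 76)
w1·Pw1 = 15·159 + 10·117 + 6·76 = 4011; w1·w1 = 15·15 + 10·10 + 6·6 = 361
λ ≈ 4011/361 = 11.11080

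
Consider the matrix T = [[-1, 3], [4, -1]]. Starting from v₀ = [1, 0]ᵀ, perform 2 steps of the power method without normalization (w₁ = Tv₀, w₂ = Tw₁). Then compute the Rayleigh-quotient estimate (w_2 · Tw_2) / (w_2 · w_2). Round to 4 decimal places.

λ ≈ -4.1245

w1 = Tv₀ = (-1, 4)
w2 = Tw1 = (13, -8)
Tw2 = (-37, 60)
w2·Tw2 = 13·(-37) + (-8)·60 = -961; w2·w2 = 13·13 + (-8)·(-8) = 233
λ ≈ -961/233 = -4.1245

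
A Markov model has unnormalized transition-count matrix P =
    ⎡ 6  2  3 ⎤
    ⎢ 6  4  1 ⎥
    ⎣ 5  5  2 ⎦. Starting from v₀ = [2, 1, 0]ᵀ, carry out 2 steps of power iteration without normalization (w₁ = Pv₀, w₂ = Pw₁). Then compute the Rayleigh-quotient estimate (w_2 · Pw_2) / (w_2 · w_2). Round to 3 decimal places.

w1 = Pv₀ = (6·2 + 2·1 + 3·0; 6·2 + 4·1 + 1·0; 5·2 + 5·1 + 2·0) = (14, 16, 15)
w2 = Pw1 = (6·14 + 2·16 + 3·15; 6·14 + 4·16 + 1·15; 5·14 + 5·16 + 2·15) = (161, 163, 180)
Pw2 = (1832, 1798, 1980)
w2·Pw2 = 161·1832 + 163·1798 + 180·1980 = 944426; w2·w2 = 161·161 + 163·163 + 180·180 = 84890
λ ≈ 944426/84890 = 11.125

λ ≈ 11.125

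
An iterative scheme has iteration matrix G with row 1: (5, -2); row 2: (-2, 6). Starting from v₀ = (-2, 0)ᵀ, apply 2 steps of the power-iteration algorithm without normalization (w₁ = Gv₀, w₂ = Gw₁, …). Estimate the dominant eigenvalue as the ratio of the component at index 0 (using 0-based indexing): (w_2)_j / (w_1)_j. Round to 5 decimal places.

λ ≈ 5.80000

w1 = Gv₀ = (-10, 4)
w2 = Gw1 = (-58, 44)
Ratio at component: -58 / -10 = 5.80000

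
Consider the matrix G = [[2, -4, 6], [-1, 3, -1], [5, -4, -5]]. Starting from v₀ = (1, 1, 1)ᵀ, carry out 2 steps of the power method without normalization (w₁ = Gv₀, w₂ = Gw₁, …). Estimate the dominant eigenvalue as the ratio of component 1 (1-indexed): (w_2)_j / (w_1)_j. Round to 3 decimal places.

-5.000

w1 = Gv₀ = (4, 1, -4)
w2 = Gw1 = (-20, 3, 36)
Ratio at component: -20 / 4 = -5.000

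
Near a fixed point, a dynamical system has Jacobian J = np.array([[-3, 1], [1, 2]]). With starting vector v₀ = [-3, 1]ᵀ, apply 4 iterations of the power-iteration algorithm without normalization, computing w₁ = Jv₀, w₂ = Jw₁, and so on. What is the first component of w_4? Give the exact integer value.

w1 = Jv₀ = ((-3)·(-3) + 1·1; 1·(-3) + 2·1) = (10, -1)
w2 = Jw1 = ((-3)·10 + 1·(-1); 1·10 + 2·(-1)) = (-31, 8)
w3 = Jw2 = (101, -15)
w4 = Jw3 = (-318, 71)
The requested component of w4 is -318.

-318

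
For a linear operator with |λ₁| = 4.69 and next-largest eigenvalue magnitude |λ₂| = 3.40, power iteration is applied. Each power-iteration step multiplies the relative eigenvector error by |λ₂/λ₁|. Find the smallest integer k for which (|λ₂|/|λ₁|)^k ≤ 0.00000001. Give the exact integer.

58

|λ₂/λ₁| = 3.40/4.69 = 0.72495
Need k ≥ ln(0.00000001) / ln(0.72495) = -18.4207 / -0.3217 ≈ 57.268
Smallest integer k satisfying the bound: 58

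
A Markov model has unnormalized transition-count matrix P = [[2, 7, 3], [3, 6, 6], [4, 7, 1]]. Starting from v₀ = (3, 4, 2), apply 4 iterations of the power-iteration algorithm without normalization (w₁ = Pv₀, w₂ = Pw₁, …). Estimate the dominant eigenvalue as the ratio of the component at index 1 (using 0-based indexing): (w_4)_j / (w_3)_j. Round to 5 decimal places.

13.49454

w1 = Pv₀ = (2·3 + 7·4 + 3·2; 3·3 + 6·4 + 6·2; 4·3 + 7·4 + 1·2) = (40, 45, 42)
w2 = Pw1 = (2·40 + 7·45 + 3·42; 3·40 + 6·45 + 6·42; 4·40 + 7·45 + 1·42) = (521, 642, 517)
w3 = Pw2 = (7087, 8517, 7095)
w4 = Pw3 = (95078, 114933, 95062)
Ratio at component: 114933 / 8517 = 13.49454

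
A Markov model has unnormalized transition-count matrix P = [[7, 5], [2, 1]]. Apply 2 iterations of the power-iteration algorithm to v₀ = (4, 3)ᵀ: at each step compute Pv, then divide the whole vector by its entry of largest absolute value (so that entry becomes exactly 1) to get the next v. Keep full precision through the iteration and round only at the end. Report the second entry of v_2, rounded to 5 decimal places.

Pv0 = (43.000000, 11.000000); divide by 43.000000 → v1 = (1.000000, 0.255814)
Pv1 = (8.279070, 2.255814); divide by 8.279070 → v2 = (1.000000, 0.272472)
Requested entry of v2: 97/356 = 0.27247

0.27247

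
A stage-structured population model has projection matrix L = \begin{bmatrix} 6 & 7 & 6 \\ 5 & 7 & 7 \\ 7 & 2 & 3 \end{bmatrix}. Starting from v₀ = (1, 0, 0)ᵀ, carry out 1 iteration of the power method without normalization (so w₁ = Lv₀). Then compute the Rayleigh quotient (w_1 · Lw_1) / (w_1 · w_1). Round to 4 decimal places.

λ ≈ 15.9909

w1 = Lv₀ = (6, 5, 7)
Lw1 = (113, 114, 73)
w1·Lw1 = 6·113 + 5·114 + 7·73 = 1759; w1·w1 = 6·6 + 5·5 + 7·7 = 110
λ ≈ 1759/110 = 15.9909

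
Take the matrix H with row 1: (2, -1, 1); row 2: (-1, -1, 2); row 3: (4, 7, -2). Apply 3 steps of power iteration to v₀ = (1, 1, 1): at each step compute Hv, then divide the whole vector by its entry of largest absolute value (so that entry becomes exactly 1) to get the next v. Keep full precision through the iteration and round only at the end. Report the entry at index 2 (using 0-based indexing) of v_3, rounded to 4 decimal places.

1.0000

Hv0 = (2.00000, 0.00000, 9.00000); divide by 9.00000 → v1 = (0.22222, 0.00000, 1.00000)
Hv1 = (1.44444, 1.77778, -1.11111); divide by 1.77778 → v2 = (0.81250, 1.00000, -0.62500)
Hv2 = (0.00000, -3.06250, 11.50000); divide by 11.50000 → v3 = (0.00000, -0.26630, 1.00000)
Requested entry of v3: 184/184 = 1.0000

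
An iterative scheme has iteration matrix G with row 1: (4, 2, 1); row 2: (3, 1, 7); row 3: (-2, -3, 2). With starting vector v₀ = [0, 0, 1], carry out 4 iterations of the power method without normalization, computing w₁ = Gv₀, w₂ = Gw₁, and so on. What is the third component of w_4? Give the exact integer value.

-371

w1 = Gv₀ = (4·0 + 2·0 + 1·1; 3·0 + 1·0 + 7·1; (-2)·0 + (-3)·0 + 2·1) = (1, 7, 2)
w2 = Gw1 = (4·1 + 2·7 + 1·2; 3·1 + 1·7 + 7·2; (-2)·1 + (-3)·7 + 2·2) = (20, 24, -19)
w3 = Gw2 = (109, -49, -150)
w4 = Gw3 = (188, -772, -371)
The requested component of w4 is -371.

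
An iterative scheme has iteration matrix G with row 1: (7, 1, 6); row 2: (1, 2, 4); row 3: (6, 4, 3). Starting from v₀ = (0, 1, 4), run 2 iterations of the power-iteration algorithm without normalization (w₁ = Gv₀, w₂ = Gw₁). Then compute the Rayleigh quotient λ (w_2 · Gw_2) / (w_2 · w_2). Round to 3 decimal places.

12.283

w1 = Gv₀ = (25, 18, 16)
w2 = Gw1 = (289, 125, 270)
Gw2 = (3768, 1619, 3044)
w2·Gw2 = 289·3768 + 125·1619 + 270·3044 = 2113207; w2·w2 = 289·289 + 125·125 + 270·270 = 172046
λ ≈ 2113207/172046 = 12.283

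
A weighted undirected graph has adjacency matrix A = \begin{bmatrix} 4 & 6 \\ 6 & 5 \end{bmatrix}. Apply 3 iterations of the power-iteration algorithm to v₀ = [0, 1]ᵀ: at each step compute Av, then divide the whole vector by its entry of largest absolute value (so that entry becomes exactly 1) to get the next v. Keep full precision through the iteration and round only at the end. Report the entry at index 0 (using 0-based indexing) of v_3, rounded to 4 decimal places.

Av0 = (6.00000, 5.00000); divide by 6.00000 → v1 = (1.00000, 0.83333)
Av1 = (9.00000, 10.16667); divide by 10.16667 → v2 = (0.88525, 1.00000)
Av2 = (9.54098, 10.31148); divide by 10.31148 → v3 = (0.92528, 1.00000)
Requested entry of v3: 582/629 = 0.9253

0.9253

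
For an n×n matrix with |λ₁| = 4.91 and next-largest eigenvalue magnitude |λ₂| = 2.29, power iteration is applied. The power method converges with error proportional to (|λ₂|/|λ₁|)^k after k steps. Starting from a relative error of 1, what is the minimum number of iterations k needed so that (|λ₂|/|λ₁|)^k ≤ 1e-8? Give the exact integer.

|λ₂/λ₁| = 2.29/4.91 = 0.46640
Need k ≥ ln(1e-8) / ln(0.46640) = -18.4207 / -0.7627 ≈ 24.151
Smallest integer k satisfying the bound: 25

25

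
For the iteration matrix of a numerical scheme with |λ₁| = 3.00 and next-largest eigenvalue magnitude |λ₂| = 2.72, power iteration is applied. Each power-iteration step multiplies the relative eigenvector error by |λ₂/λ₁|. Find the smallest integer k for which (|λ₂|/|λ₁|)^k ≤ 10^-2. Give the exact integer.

48

|λ₂/λ₁| = 2.72/3.00 = 0.90667
Need k ≥ ln(10^-2) / ln(0.90667) = -4.6052 / -0.0980 ≈ 47.001
Smallest integer k satisfying the bound: 48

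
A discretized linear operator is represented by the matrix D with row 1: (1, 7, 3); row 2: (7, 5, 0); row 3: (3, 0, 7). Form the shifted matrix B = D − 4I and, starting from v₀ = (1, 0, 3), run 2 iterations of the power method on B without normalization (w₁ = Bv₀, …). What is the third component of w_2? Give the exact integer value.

B = D − 4I has rows (-3, 7, 3); (7, 1, 0); (3, 0, 3)
w1 = Bv₀ = (6, 7, 12)
w2 = Bw1 = (67, 49, 54)
Requested component of w2: 54

54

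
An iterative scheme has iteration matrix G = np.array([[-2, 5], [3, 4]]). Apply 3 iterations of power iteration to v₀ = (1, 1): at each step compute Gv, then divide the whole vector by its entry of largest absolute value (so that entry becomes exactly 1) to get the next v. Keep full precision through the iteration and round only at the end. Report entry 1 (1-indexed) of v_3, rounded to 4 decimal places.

0.5404

Gv0 = (3.00000, 7.00000); divide by 7.00000 → v1 = (0.42857, 1.00000)
Gv1 = (4.14286, 5.28571); divide by 5.28571 → v2 = (0.78378, 1.00000)
Gv2 = (3.43243, 6.35135); divide by 6.35135 → v3 = (0.54043, 1.00000)
Requested entry of v3: 127/235 = 0.5404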